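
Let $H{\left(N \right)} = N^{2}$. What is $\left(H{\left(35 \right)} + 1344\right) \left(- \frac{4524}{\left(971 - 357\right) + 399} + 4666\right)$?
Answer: $\frac{12131162246}{1013} \approx 1.1975 \cdot 10^{7}$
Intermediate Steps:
$\left(H{\left(35 \right)} + 1344\right) \left(- \frac{4524}{\left(971 - 357\right) + 399} + 4666\right) = \left(35^{2} + 1344\right) \left(- \frac{4524}{\left(971 - 357\right) + 399} + 4666\right) = \left(1225 + 1344\right) \left(- \frac{4524}{614 + 399} + 4666\right) = 2569 \left(- \frac{4524}{1013} + 4666\right) = 2569 \cdot \frac{4722134}{1013} = \frac{12131162246}{1013}$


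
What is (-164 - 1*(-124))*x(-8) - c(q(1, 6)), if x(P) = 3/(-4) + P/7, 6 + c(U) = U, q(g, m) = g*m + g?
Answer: 523/7 ≈ 74.714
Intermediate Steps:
q(g, m) = g + g*m
c(U) = -6 + U
x(P) = -¾ + P/7 (x(P) = 3*(-¼) + P*(⅐) = -¾ + P/7)
(-164 - 1*(-124))*x(-8) - c(q(1, 6)) = (-164 - 1*(-124))*(-¾ + (⅐)*(-8)) - (-6 + 1*(1 + 6)) = (-164 + 124)*(-¾ - 8/7) - (-6 + 1*7) = -40*(-53/28) - (-6 + 7) = 530/7 - 1*1 = 530/7 - 1 = 523/7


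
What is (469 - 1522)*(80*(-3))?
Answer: 252720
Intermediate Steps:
(469 - 1522)*(80*(-3)) = -1053*(-240) = 252720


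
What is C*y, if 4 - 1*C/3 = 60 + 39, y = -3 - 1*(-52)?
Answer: -13965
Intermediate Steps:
y = 49 (y = -3 + 52 = 49)
C = -285 (C = 12 - 3*(60 + 39) = 12 - 3*99 = 12 - 297 = -285)
C*y = -285*49 = -13965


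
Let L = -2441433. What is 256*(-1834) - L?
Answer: 1971929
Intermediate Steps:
256*(-1834) - L = 256*(-1834) - 1*(-2441433) = -469504 + 2441433 = 1971929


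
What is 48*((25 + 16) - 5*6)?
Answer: 528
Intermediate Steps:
48*((25 + 16) - 5*6) = 48*(41 - 30) = 48*11 = 528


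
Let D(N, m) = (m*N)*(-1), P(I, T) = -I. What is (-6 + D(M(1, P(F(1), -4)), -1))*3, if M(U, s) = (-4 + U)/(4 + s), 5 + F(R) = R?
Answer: -153/8 ≈ -19.125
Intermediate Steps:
F(R) = -5 + R
M(U, s) = (-4 + U)/(4 + s)
D(N, m) = -N*m (D(N, m) = (N*m)*(-1) = -N*m)
(-6 + D(M(1, P(F(1), -4)), -1))*3 = (-6 - 1*(-4 + 1)/(4 - (-5 + 1))*(-1))*3 = (-6 - 1*-3/(4 - 1*(-4))*(-1))*3 = (-6 - 1*-3/(4 + 4)*(-1))*3 = (-6 - 1*-3/8*(-1))*3 = (-6 - 1*(⅛)*(-3)*(-1))*3 = (-6 - 1*(-3/8)*(-1))*3 = (-6 - 3/8)*3 = -51/8*3 = -153/8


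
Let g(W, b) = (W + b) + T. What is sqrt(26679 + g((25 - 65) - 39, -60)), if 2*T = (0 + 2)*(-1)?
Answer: sqrt(26539) ≈ 162.91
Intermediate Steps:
T = -1 (T = ((0 + 2)*(-1))/2 = (2*(-1))/2 = (1/2)*(-2) = -1)
g(W, b) = -1 + W + b (g(W, b) = (W + b) - 1 = -1 + W + b)
sqrt(26679 + g((25 - 65) - 39, -60)) = sqrt(26679 + (-1 + ((25 - 65) - 39) - 60)) = sqrt(26679 + (-1 + (-40 - 39) - 60)) = sqrt(26679 + (-1 - 79 - 60)) = sqrt(26679 - 140) = sqrt(26539)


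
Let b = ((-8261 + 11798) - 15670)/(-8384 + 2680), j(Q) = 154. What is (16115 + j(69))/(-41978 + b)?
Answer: -92798376/239430379 ≈ -0.38758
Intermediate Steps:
b = 12133/5704 (b = (3537 - 15670)/(-5704) = -12133*(-1/5704) = 12133/5704 ≈ 2.1271)
(16115 + j(69))/(-41978 + b) = (16115 + 154)/(-41978 + 12133/5704) = 16269/(-239430379/5704) = 16269*(-5704/239430379) = -92798376/239430379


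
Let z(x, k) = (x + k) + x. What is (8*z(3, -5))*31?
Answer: 248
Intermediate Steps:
z(x, k) = k + 2*x (z(x, k) = (k + x) + x = k + 2*x)
(8*z(3, -5))*31 = (8*(-5 + 2*3))*31 = (8*(-5 + 6))*31 = (8*1)*31 = 8*31 = 248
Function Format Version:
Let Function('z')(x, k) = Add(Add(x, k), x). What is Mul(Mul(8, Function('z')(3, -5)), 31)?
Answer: 248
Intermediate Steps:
Function('z')(x, k) = Add(k, Mul(2, x)) (Function('z')(x, k) = Add(Add(k, x), x) = Add(k, Mul(2, x)))
Mul(Mul(8, Function('z')(3, -5)), 31) = Mul(Mul(8, Add(-5, Mul(2, 3))), 31) = Mul(Mul(8, Add(-5, 6)), 31) = Mul(Mul(8, 1), 31) = Mul(8, 31) = 248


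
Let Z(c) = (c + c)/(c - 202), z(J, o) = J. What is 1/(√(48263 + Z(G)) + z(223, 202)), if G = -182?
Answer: 21408/140645 - 4*√27800034/140645 ≈ 0.0022589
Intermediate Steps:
Z(c) = 2*c/(-202 + c) (Z(c) = (2*c)/(-202 + c) = 2*c/(-202 + c))
1/(√(48263 + Z(G)) + z(223, 202)) = 1/(√(48263 + 2*(-182)/(-202 - 182)) + 223) = 1/(√(48263 + 2*(-182)/(-384)) + 223) = 1/(√(48263 + 2*(-182)*(-1/384)) + 223) = 1/(√(48263 + 91/96) + 223) = 1/(√(4633339/96) + 223) = 1/(√27800034/24 + 223) = 1/(223 + √27800034/24)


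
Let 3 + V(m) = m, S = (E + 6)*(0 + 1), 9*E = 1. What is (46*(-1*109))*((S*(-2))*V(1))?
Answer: -1103080/9 ≈ -1.2256e+5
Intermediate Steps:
E = ⅑ (E = (⅑)*1 = ⅑ ≈ 0.11111)
S = 55/9 (S = (⅑ + 6)*(0 + 1) = (55/9)*1 = 55/9 ≈ 6.1111)
V(m) = -3 + m
(46*(-1*109))*((S*(-2))*V(1)) = (46*(-1*109))*(((55/9)*(-2))*(-3 + 1)) = (46*(-109))*(-110/9*(-2)) = -5014*220/9 = -1103080/9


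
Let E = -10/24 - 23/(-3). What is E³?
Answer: 24389/64 ≈ 381.08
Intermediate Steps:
E = 29/4 (E = -10*1/24 - 23*(-⅓) = -5/12 + 23/3 = 29/4 ≈ 7.2500)
E³ = (29/4)³ = 24389/64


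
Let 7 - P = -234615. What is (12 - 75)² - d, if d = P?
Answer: -230653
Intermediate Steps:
P = 234622 (P = 7 - 1*(-234615) = 7 + 234615 = 234622)
d = 234622
(12 - 75)² - d = (12 - 75)² - 1*234622 = (-63)² - 234622 = 3969 - 234622 = -230653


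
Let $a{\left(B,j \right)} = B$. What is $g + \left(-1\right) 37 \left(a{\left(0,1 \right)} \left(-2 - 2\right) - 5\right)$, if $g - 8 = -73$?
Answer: $120$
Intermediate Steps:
$g = -65$ ($g = 8 - 73 = -65$)
$g + \left(-1\right) 37 \left(a{\left(0,1 \right)} \left(-2 - 2\right) - 5\right) = -65 + \left(-1\right) 37 \left(0 \left(-2 - 2\right) - 5\right) = -65 - 37 \left(0 \left(-4\right) - 5\right) = -65 - 37 \left(0 - 5\right) = -65 - -185 = -65 + 185 = 120$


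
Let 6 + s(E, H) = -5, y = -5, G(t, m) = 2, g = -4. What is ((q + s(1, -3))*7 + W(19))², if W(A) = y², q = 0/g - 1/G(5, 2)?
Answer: 12321/4 ≈ 3080.3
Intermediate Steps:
s(E, H) = -11 (s(E, H) = -6 - 5 = -11)
q = -½ (q = 0/(-4) - 1/2 = 0*(-¼) - 1*½ = 0 - ½ = -½ ≈ -0.50000)
W(A) = 25 (W(A) = (-5)² = 25)
((q + s(1, -3))*7 + W(19))² = ((-½ - 11)*7 + 25)² = (-23/2*7 + 25)² = (-161/2 + 25)² = (-111/2)² = 12321/4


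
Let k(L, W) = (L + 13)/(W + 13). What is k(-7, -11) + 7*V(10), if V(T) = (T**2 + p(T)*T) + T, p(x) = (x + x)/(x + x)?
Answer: 843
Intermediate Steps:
k(L, W) = (13 + L)/(13 + W)
p(x) = 1 (p(x) = (2*x)/((2*x)) = (2*x)*(1/(2*x)) = 1)
V(T) = T**2 + 2*T (V(T) = (T**2 + 1*T) + T = (T**2 + T) + T = (T + T**2) + T = T**2 + 2*T)
k(-7, -11) + 7*V(10) = (13 - 7)/(13 - 11) + 7*(10*(2 + 10)) = 6/2 + 7*(10*12) = (1/2)*6 + 7*120 = 3 + 840 = 843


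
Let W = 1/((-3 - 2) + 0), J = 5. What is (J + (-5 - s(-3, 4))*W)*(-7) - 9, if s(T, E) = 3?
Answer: -276/5 ≈ -55.200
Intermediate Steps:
W = -1/5 (W = 1/(-5 + 0) = 1/(-5) = -1/5 ≈ -0.20000)
(J + (-5 - s(-3, 4))*W)*(-7) - 9 = (5 + (-5 - 1*3)*(-1/5))*(-7) - 9 = (5 + (-5 - 3)*(-1/5))*(-7) - 9 = (5 - 8*(-1/5))*(-7) - 9 = (5 + 8/5)*(-7) - 9 = (33/5)*(-7) - 9 = -231/5 - 9 = -276/5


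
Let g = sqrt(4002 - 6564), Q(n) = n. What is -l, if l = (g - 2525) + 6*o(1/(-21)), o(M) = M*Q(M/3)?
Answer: 1113523/441 - I*sqrt(2562) ≈ 2525.0 - 50.616*I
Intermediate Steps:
o(M) = M**2/3 (o(M) = M*(M/3) = M**2/3)
g = I*sqrt(2562) (g = sqrt(-2562) = I*sqrt(2562) ≈ 50.616*I)
l = -1113523/441 + I*sqrt(2562) (l = (I*sqrt(2562) - 2525) + 6*((1/(-21))**2/3) = (-2525 + I*sqrt(2562)) + 6*((-1/21)**2/3) = (-2525 + I*sqrt(2562)) + 6*((1/3)*(1/441)) = (-2525 + I*sqrt(2562)) + 6*(1/1323) = (-2525 + I*sqrt(2562)) + 2/441 = -1113523/441 + I*sqrt(2562) ≈ -2525.0 + 50.616*I)
-l = -(-1113523/441 + I*sqrt(2562)) = 1113523/441 - I*sqrt(2562)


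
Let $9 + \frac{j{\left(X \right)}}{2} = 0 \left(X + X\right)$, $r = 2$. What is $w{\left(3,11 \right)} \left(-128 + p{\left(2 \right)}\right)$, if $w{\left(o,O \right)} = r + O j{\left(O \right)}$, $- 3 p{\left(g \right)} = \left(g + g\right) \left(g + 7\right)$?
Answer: $27440$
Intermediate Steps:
$j{\left(X \right)} = -18$ ($j{\left(X \right)} = -18 + 2 \cdot 0 \left(X + X\right) = -18 + 2 \cdot 0 \cdot 2 X = -18 + 2 \cdot 0 = -18 + 0 = -18$)
$p{\left(g \right)} = - \frac{2 g \left(7 + g\right)}{3}$ ($p{\left(g \right)} = - \frac{\left(g + g\right) \left(g + 7\right)}{3} = - \frac{2 g \left(7 + g\right)}{3}$)
$w{\left(o,O \right)} = 2 - 18 O$ ($w{\left(o,O \right)} = 2 + O \left(-18\right) = 2 - 18 O$)
$w{\left(3,11 \right)} \left(-128 + p{\left(2 \right)}\right) = \left(2 - 198\right) \left(-128 - \frac{4 \left(7 + 2\right)}{3}\right) = \left(2 - 198\right) \left(-128 - \frac{4}{3} \cdot 9\right) = - 196 \left(-128 - 12\right) = \left(-196\right) \left(-140\right) = 27440$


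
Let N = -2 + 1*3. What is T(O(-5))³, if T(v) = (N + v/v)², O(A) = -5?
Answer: 64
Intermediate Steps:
N = 1 (N = -2 + 3 = 1)
T(v) = 4 (T(v) = (1 + v/v)² = (1 + 1)² = 2² = 4)
T(O(-5))³ = 4³ = 64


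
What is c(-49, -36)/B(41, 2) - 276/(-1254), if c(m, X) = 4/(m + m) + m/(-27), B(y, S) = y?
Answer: 2985701/11336787 ≈ 0.26336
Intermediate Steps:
c(m, X) = 2/m - m/27 (c(m, X) = 4/((2*m)) + m*(-1/27) = 4*(1/(2*m)) - m/27 = 2/m - m/27)
c(-49, -36)/B(41, 2) - 276/(-1254) = (2/(-49) - 1/27*(-49))/41 - 276/(-1254) = (2*(-1/49) + 49/27)*(1/41) - 276*(-1/1254) = (-2/49 + 49/27)*(1/41) + 46/209 = (2347/1323)*(1/41) + 46/209 = 2347/54243 + 46/209 = 2985701/11336787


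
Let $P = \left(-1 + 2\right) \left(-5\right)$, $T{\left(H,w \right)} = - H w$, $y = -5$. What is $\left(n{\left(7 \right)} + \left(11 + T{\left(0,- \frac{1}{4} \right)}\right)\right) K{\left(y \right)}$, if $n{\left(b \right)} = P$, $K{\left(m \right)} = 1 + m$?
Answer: $-24$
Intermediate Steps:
$T{\left(H,w \right)} = - H w$
$P = -5$ ($P = 1 \left(-5\right) = -5$)
$n{\left(b \right)} = -5$
$\left(n{\left(7 \right)} + \left(11 + T{\left(0,- \frac{1}{4} \right)}\right)\right) K{\left(y \right)} = \left(-5 + \left(11 - 0 \left(- \frac{1}{4}\right)\right)\right) \left(1 - 5\right) = \left(-5 + \left(11 - 0 \left(\left(-1\right) \frac{1}{4}\right)\right)\right) \left(-4\right) = \left(-5 + \left(11 - 0 \left(- \frac{1}{4}\right)\right)\right) \left(-4\right) = \left(-5 + \left(11 + 0\right)\right) \left(-4\right) = \left(-5 + 11\right) \left(-4\right) = 6 \left(-4\right) = -24$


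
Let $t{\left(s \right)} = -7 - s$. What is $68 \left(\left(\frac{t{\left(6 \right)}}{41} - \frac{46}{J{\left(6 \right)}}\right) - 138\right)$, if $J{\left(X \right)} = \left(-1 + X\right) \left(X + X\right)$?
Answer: $- \frac{5816482}{615} \approx -9457.7$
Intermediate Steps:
$J{\left(X \right)} = 2 X \left(-1 + X\right)$ ($J{\left(X \right)} = \left(-1 + X\right) 2 X = 2 X \left(-1 + X\right)$)
$68 \left(\left(\frac{t{\left(6 \right)}}{41} - \frac{46}{J{\left(6 \right)}}\right) - 138\right) = 68 \left(\left(\frac{-7 - 6}{41} - \frac{46}{2 \cdot 6 \left(-1 + 6\right)}\right) - 138\right) = 68 \left(\left(\left(-7 - 6\right) \frac{1}{41} - \frac{46}{2 \cdot 6 \cdot 5}\right) - 138\right) = 68 \left(\left(\left(-13\right) \frac{1}{41} - \frac{46}{60}\right) - 138\right) = 68 \left(\left(- \frac{13}{41} - \frac{23}{30}\right) - 138\right) = 68 \left(- \frac{1333}{1230} - 138\right) = 68 \left(- \frac{171073}{1230}\right) = - \frac{5816482}{615}$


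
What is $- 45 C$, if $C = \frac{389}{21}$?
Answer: $- \frac{5835}{7} \approx -833.57$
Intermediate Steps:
$C = \frac{389}{21}$ ($C = 389 \cdot \frac{1}{21} = \frac{389}{21} \approx 18.524$)
$- 45 C = \left(-45\right) \frac{389}{21} = - \frac{5835}{7}$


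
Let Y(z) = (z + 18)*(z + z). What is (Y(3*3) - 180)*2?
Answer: 612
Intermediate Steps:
Y(z) = 2*z*(18 + z) (Y(z) = (18 + z)*(2*z) = 2*z*(18 + z))
(Y(3*3) - 180)*2 = (2*(3*3)*(18 + 3*3) - 180)*2 = (2*9*(18 + 9) - 180)*2 = (2*9*27 - 180)*2 = (486 - 180)*2 = 306*2 = 612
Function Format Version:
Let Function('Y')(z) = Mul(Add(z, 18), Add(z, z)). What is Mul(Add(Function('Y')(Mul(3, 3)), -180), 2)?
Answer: 612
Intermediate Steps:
Function('Y')(z) = Mul(2, z, Add(18, z)) (Function('Y')(z) = Mul(Add(18, z), Mul(2, z)) = Mul(2, z, Add(18, z)))
Mul(Add(Function('Y')(Mul(3, 3)), -180), 2) = Mul(Add(Mul(2, Mul(3, 3), Add(18, Mul(3, 3))), -180), 2) = Mul(Add(Mul(2, 9, Add(18, 9)), -180), 2) = Mul(Add(Mul(2, 9, 27), -180), 2) = Mul(Add(486, -180), 2) = Mul(306, 2) = 612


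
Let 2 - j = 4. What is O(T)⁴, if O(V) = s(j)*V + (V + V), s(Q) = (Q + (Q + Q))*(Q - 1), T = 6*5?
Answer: 129600000000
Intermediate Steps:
j = -2 (j = 2 - 1*4 = 2 - 4 = -2)
T = 30
s(Q) = 3*Q*(-1 + Q) (s(Q) = (Q + 2*Q)*(-1 + Q) = (3*Q)*(-1 + Q) = 3*Q*(-1 + Q))
O(V) = 20*V (O(V) = (3*(-2)*(-1 - 2))*V + (V + V) = (3*(-2)*(-3))*V + 2*V = 18*V + 2*V = 20*V)
O(T)⁴ = (20*30)⁴ = 600⁴ = 129600000000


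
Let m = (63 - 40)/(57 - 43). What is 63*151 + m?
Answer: 133205/14 ≈ 9514.6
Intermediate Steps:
m = 23/14 ≈ 1.6429
63*151 + m = 63*151 + 23/14 = 9513 + 23/14 = 133205/14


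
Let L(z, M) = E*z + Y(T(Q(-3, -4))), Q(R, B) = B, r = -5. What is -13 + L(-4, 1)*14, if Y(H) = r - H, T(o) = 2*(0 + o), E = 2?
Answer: -83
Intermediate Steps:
T(o) = 2*o
Y(H) = -5 - H
L(z, M) = 3 + 2*z (L(z, M) = 2*z + (-5 - 2*(-4)) = 2*z + (-5 - 1*(-8)) = 2*z + (-5 + 8) = 2*z + 3 = 3 + 2*z)
-13 + L(-4, 1)*14 = -13 + (3 + 2*(-4))*14 = -13 + (3 - 8)*14 = -13 - 5*14 = -13 - 70 = -83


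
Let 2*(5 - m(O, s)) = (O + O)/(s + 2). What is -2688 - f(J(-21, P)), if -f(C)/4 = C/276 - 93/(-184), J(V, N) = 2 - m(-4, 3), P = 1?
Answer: -80581/30 ≈ -2686.0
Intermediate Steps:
m(O, s) = 5 - O/(2 + s) (m(O, s) = 5 - (O + O)/(2*(s + 2)) = 5 - 2*O/(2*(2 + s)) = 5 - O/(2 + s))
J(V, N) = -19/5 (J(V, N) = 2 - (10 - 1*(-4) + 5*3)/(2 + 3) = 2 - (10 + 4 + 15)/5 = 2 - 29/5 = -19/5)
f(C) = -93/46 - C/69 (f(C) = -4*(C/276 - 93/(-184)) = -4*(C*(1/276) - 93*(-1/184)) = -4*(C/276 + 93/184) = -4*(93/184 + C/276) = -93/46 - C/69)
-2688 - f(J(-21, P)) = -2688 - (-93/46 - 1/69*(-19/5)) = -2688 - (-93/46 + 19/345) = -2688 - 1*(-59/30) = -2688 + 59/30 = -80581/30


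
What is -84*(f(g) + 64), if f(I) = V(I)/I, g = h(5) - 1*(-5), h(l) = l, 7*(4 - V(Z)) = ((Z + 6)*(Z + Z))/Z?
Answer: -26856/5 ≈ -5371.2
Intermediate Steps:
V(Z) = 16/7 - 2*Z/7 (V(Z) = 4 - (Z + 6)*(Z + Z)/(7*Z) = 4 - (6 + Z)*(2*Z)/(7*Z) = 4 - 2*Z*(6 + Z)/(7*Z) = 4 - (12 + 2*Z)/7 = 4 + (-12/7 - 2*Z/7) = 16/7 - 2*Z/7)
g = 10 (g = 5 - 1*(-5) = 5 + 5 = 10)
f(I) = (16/7 - 2*I/7)/I
-84*(f(g) + 64) = -84*((2/7)*(8 - 1*10)/10 + 64) = -84*((2/7)*(⅒)*(8 - 10) + 64) = -84*((2/7)*(⅒)*(-2) + 64) = -84*(-2/35 + 64) = -84*2238/35 = -26856/5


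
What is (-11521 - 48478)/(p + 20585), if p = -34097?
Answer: 59999/13512 ≈ 4.4404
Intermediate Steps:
(-11521 - 48478)/(p + 20585) = (-11521 - 48478)/(-34097 + 20585) = -59999/(-13512) = -59999*(-1/13512) = 59999/13512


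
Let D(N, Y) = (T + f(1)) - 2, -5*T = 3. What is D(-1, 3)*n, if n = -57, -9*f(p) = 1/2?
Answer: 4541/30 ≈ 151.37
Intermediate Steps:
f(p) = -1/18 (f(p) = -⅑/2 = -⅑*½ = -1/18)
T = -⅗ (T = -⅕*3 = -⅗ ≈ -0.60000)
D(N, Y) = -239/90 (D(N, Y) = (-⅗ - 1/18) - 2 = -59/90 - 2 = -239/90)
D(-1, 3)*n = -239/90*(-57) = 4541/30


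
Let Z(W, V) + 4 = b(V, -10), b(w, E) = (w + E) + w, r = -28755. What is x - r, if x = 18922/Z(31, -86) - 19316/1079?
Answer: 2873473178/100347 ≈ 28635.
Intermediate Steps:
b(w, E) = E + 2*w (b(w, E) = (E + w) + w = E + 2*w)
Z(W, V) = -14 + 2*V (Z(W, V) = -4 + (-10 + 2*V) = -14 + 2*V)
x = -12004807/100347 (x = 18922/(-14 + 2*(-86)) - 19316/1079 = 18922/(-14 - 172) - 19316*1/1079 = 18922/(-186) - 19316/1079 = 18922*(-1/186) - 19316/1079 = -9461/93 - 19316/1079 = -12004807/100347 ≈ -119.63)
x - r = -12004807/100347 - 1*(-28755) = -12004807/100347 + 28755 = 2873473178/100347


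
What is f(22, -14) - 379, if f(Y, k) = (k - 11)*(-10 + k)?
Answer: 221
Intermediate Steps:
f(Y, k) = (-11 + k)*(-10 + k)
f(22, -14) - 379 = (110 + (-14)**2 - 21*(-14)) - 379 = (110 + 196 + 294) - 379 = 600 - 379 = 221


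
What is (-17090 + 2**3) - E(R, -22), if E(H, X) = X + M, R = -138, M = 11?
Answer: -17071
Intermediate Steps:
E(H, X) = 11 + X (E(H, X) = X + 11 = 11 + X)
(-17090 + 2**3) - E(R, -22) = (-17090 + 2**3) - (11 - 22) = (-17090 + 8) - 1*(-11) = -17082 + 11 = -17071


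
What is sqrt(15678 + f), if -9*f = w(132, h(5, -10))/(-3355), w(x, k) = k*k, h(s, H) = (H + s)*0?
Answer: 3*sqrt(1742) ≈ 125.21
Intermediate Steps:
h(s, H) = 0
w(x, k) = k**2
f = 0 (f = -0**2/(9*(-3355)) = -0*(-1)/3355 = -1/9*0 = 0)
sqrt(15678 + f) = sqrt(15678 + 0) = sqrt(15678) = 3*sqrt(1742)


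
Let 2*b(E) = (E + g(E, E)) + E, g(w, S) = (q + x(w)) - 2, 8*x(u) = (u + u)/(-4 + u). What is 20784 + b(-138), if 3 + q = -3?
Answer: 11724725/568 ≈ 20642.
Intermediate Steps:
q = -6 (q = -3 - 3 = -6)
x(u) = u/(4*(-4 + u)) (x(u) = ((u + u)/(-4 + u))/8 = ((2*u)/(-4 + u))/8 = (2*u/(-4 + u))/8 = u/(4*(-4 + u)))
g(w, S) = -8 + w/(4*(-4 + w)) (g(w, S) = (-6 + w/(4*(-4 + w))) - 2 = -8 + w/(4*(-4 + w)))
b(E) = E + (128 - 31*E)/(8*(-4 + E)) (b(E) = ((E + (128 - 31*E)/(4*(-4 + E))) + E)/2 = (2*E + (128 - 31*E)/(4*(-4 + E)))/2 = E + (128 - 31*E)/(8*(-4 + E)))
20784 + b(-138) = 20784 + (-4 - 138 - 138/(-32 + 8*(-138))) = 20784 + (-4 - 138 - 138/(-32 - 1104)) = 20784 + (-4 - 138 - 138/(-1136)) = 20784 + (-4 - 138 - 138*(-1/1136)) = 20784 + (-4 - 138 + 69/568) = 20784 - 80587/568 = 11724725/568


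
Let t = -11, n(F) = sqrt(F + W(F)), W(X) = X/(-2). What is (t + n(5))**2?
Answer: (22 - sqrt(10))**2/4 ≈ 88.715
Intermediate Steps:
W(X) = -X/2 (W(X) = X*(-1/2) = -X/2)
n(F) = sqrt(2)*sqrt(F)/2 (n(F) = sqrt(F - F/2) = sqrt(F/2) = sqrt(2)*sqrt(F)/2)
(t + n(5))**2 = (-11 + sqrt(2)*sqrt(5)/2)**2 = (-11 + sqrt(10)/2)**2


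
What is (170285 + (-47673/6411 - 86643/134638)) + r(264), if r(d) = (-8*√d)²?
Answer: 53853655807937/287721406 ≈ 1.8717e+5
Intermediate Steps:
r(d) = 64*d
(170285 + (-47673/6411 - 86643/134638)) + r(264) = (170285 + (-47673/6411 - 86643/134638)) + 64*264 = (170285 + (-47673*1/6411 - 86643*1/134638)) + 16896 = (170285 + (-15891/2137 - 86643/134638)) + 16896 = (170285 - 2324688549/287721406) + 16896 = 48992314932161/287721406 + 16896 = 53853655807937/287721406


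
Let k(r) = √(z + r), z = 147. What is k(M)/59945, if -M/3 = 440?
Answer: I*√1173/59945 ≈ 0.00057134*I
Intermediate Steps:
M = -1320 (M = -3*440 = -1320)
k(r) = √(147 + r)
k(M)/59945 = √(147 - 1320)/59945 = √(-1173)*(1/59945) = (I*√1173)*(1/59945) = I*√1173/59945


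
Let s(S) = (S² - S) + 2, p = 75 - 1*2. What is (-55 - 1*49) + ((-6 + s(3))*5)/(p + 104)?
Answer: -18398/177 ≈ -103.94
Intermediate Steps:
p = 73 (p = 75 - 2 = 73)
s(S) = 2 + S² - S
(-55 - 1*49) + ((-6 + s(3))*5)/(p + 104) = (-55 - 1*49) + ((-6 + (2 + 3² - 1*3))*5)/(73 + 104) = (-55 - 49) + ((-6 + (2 + 9 - 3))*5)/177 = -104 + ((-6 + 8)*5)/177 = -104 + (2*5)/177 = -104 + (1/177)*10 = -104 + 10/177 = -18398/177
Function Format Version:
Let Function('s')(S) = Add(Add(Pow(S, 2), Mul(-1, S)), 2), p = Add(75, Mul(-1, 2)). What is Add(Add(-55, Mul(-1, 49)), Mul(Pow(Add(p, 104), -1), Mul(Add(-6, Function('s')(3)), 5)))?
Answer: Rational(-18398, 177) ≈ -103.94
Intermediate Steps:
p = 73 (p = Add(75, -2) = 73)
Function('s')(S) = Add(2, Pow(S, 2), Mul(-1, S))
Add(Add(-55, Mul(-1, 49)), Mul(Pow(Add(p, 104), -1), Mul(Add(-6, Function('s')(3)), 5))) = Add(Add(-55, Mul(-1, 49)), Mul(Pow(Add(73, 104), -1), Mul(Add(-6, Add(2, Pow(3, 2), Mul(-1, 3))), 5))) = Add(Add(-55, -49), Mul(Pow(177, -1), Mul(Add(-6, Add(2, 9, -3)), 5))) = Add(-104, Mul(Rational(1, 177), Mul(Add(-6, 8), 5))) = Add(-104, Mul(Rational(1, 177), Mul(2, 5))) = Add(-104, Mul(Rational(1, 177), 10)) = Add(-104, Rational(10, 177)) = Rational(-18398, 177)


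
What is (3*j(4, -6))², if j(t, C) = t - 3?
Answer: 9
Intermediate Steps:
j(t, C) = -3 + t
(3*j(4, -6))² = (3*(-3 + 4))² = (3*1)² = 3² = 9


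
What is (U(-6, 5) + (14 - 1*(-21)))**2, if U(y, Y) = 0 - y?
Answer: 1681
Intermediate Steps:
U(y, Y) = -y
(U(-6, 5) + (14 - 1*(-21)))**2 = (-1*(-6) + (14 - 1*(-21)))**2 = (6 + (14 + 21))**2 = (6 + 35)**2 = 41**2 = 1681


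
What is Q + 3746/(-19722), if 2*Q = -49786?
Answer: -245471746/9861 ≈ -24893.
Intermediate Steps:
Q = -24893 (Q = (1/2)*(-49786) = -24893)
Q + 3746/(-19722) = -24893 + 3746/(-19722) = -24893 + 3746*(-1/19722) = -24893 - 1873/9861 = -245471746/9861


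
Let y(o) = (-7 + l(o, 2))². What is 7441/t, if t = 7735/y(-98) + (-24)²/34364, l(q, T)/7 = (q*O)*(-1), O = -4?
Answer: 69112748476233/165177647 ≈ 4.1841e+5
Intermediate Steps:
l(q, T) = 28*q (l(q, T) = 7*((q*(-4))*(-1)) = 7*(-4*q*(-1)) = 7*(4*q) = 28*q)
y(o) = (-7 + 28*o)²
t = 165177647/9288099513 (t = 7735/((49*(-1 + 4*(-98))²)) + (-24)²/34364 = 7735/((49*(-1 - 392)²)) + 576*(1/34364) = 7735/((49*(-393)²)) + 144/8591 = 7735/((49*154449)) + 144/8591 = 7735/7568001 + 144/8591 = 7735*(1/7568001) + 144/8591 = 1105/1081143 + 144/8591 = 165177647/9288099513 ≈ 0.017784)
7441/t = 7441/(165177647/9288099513) = 7441*(9288099513/165177647) = 69112748476233/165177647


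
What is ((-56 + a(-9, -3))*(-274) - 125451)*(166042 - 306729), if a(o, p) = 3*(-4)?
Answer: 15028044653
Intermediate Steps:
a(o, p) = -12
((-56 + a(-9, -3))*(-274) - 125451)*(166042 - 306729) = ((-56 - 12)*(-274) - 125451)*(166042 - 306729) = (-68*(-274) - 125451)*(-140687) = (18632 - 125451)*(-140687) = -106819*(-140687) = 15028044653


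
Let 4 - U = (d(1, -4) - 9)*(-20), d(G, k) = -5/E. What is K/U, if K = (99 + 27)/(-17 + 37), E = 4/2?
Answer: -63/2260 ≈ -0.027876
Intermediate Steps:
E = 2 (E = 4*(1/2) = 2)
d(G, k) = -5/2
K = 63/10 (K = 126/20 = 126*(1/20) = 63/10 ≈ 6.3000)
U = -226 (U = 4 - (-5/2 - 9)*(-20) = 4 - (-23)*(-20)/2 = 4 - 1*230 = 4 - 230 = -226)
K/U = (63/10)/(-226) = -1/226*63/10 = -63/2260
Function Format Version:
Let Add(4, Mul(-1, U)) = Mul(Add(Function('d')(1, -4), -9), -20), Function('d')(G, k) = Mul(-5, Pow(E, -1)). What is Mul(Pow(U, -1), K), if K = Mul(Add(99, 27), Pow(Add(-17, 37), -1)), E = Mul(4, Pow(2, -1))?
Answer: Rational(-63, 2260) ≈ -0.027876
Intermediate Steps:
E = 2 (E = Mul(4, Rational(1, 2)) = 2)
Function('d')(G, k) = Rational(-5, 2) (Function('d')(G, k) = Mul(-5, Pow(2, -1)) = Mul(-5, Rational(1, 2)) = Rational(-5, 2))
K = Rational(63, 10) (K = Mul(126, Pow(20, -1)) = Mul(126, Rational(1, 20)) = Rational(63, 10) ≈ 6.3000)
U = -226 (U = Add(4, Mul(-1, Mul(Add(Rational(-5, 2), -9), -20))) = Add(4, Mul(-1, Mul(Rational(-23, 2), -20))) = Add(4, Mul(-1, 230)) = Add(4, -230) = -226)
Mul(Pow(U, -1), K) = Mul(Pow(-226, -1), Rational(63, 10)) = Mul(Rational(-1, 226), Rational(63, 10)) = Rational(-63, 2260)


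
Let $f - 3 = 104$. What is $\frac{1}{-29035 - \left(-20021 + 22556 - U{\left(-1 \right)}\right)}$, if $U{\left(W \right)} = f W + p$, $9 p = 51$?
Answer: $- \frac{3}{95014} \approx -3.1574 \cdot 10^{-5}$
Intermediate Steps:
$f = 107$ ($f = 3 + 104 = 107$)
$p = \frac{17}{3}$ ($p = \frac{1}{9} \cdot 51 = \frac{17}{3} \approx 5.6667$)
$U{\left(W \right)} = \frac{17}{3} + 107 W$ ($U{\left(W \right)} = 107 W + \frac{17}{3} = \frac{17}{3} + 107 W$)
$\frac{1}{-29035 - \left(-20021 + 22556 - U{\left(-1 \right)}\right)} = \frac{1}{-29035 + \left(\left(\frac{17}{3} + 107 \left(-1\right)\right) - \left(-20021 - -22556\right)\right)} = \frac{1}{-29035 + \left(\left(\frac{17}{3} - 107\right) - \left(-20021 + 22556\right)\right)} = \frac{1}{-29035 - \frac{7909}{3}} = \frac{1}{- \frac{95014}{3}} = - \frac{3}{95014}$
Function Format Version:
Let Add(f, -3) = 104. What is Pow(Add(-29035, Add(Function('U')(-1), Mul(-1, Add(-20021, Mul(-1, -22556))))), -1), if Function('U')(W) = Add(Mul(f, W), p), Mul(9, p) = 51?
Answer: Rational(-3, 95014) ≈ -3.1574e-5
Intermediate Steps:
f = 107 (f = Add(3, 104) = 107)
p = Rational(17, 3) (p = Mul(Rational(1, 9), 51) = Rational(17, 3) ≈ 5.6667)
Function('U')(W) = Add(Rational(17, 3), Mul(107, W)) (Function('U')(W) = Add(Mul(107, W), Rational(17, 3)) = Add(Rational(17, 3), Mul(107, W)))
Pow(Add(-29035, Add(Function('U')(-1), Mul(-1, Add(-20021, Mul(-1, -22556))))), -1) = Pow(Add(-29035, Add(Add(Rational(17, 3), Mul(107, -1)), Mul(-1, Add(-20021, Mul(-1, -22556))))), -1) = Pow(Add(-29035, Add(Add(Rational(17, 3), -107), Mul(-1, Add(-20021, 22556)))), -1) = Pow(Add(-29035, Add(Rational(-304, 3), Mul(-1, 2535))), -1) = Pow(Add(-29035, Add(Rational(-304, 3), -2535)), -1) = Pow(Add(-29035, Rational(-7909, 3)), -1) = Pow(Rational(-95014, 3), -1) = Rational(-3, 95014)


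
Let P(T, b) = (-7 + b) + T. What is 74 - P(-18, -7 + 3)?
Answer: 103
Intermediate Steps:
P(T, b) = -7 + T + b
74 - P(-18, -7 + 3) = 74 - (-7 - 18 + (-7 + 3)) = 74 - (-7 - 18 - 4) = 74 - 1*(-29) = 74 + 29 = 103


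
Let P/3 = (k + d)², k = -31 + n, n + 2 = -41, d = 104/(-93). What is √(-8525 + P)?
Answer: √72679863/93 ≈ 91.669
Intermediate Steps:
d = -104/93 (d = 104*(-1/93) = -104/93 ≈ -1.1183)
n = -43 (n = -2 - 41 = -43)
k = -74 (k = -31 - 43 = -74)
P = 48804196/2883 (P = 3*(-74 - 104/93)² = 3*(-6986/93)² = 3*(48804196/8649) = 48804196/2883 ≈ 16928.)
√(-8525 + P) = √(-8525 + 48804196/2883) = √(24226621/2883) = √72679863/93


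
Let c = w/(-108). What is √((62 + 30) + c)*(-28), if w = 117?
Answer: -14*√3273/3 ≈ -266.98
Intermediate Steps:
c = -13/12 (c = 117/(-108) = 117*(-1/108) = -13/12 ≈ -1.0833)
√((62 + 30) + c)*(-28) = √((62 + 30) - 13/12)*(-28) = √(92 - 13/12)*(-28) = √(1091/12)*(-28) = (√3273/6)*(-28) = -14*√3273/3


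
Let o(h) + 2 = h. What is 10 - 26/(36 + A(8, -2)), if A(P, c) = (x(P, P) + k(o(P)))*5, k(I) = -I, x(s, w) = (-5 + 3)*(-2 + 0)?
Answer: 9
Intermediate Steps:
x(s, w) = 4 (x(s, w) = -2*(-2) = 4)
o(h) = -2 + h
A(P, c) = 30 - 5*P (A(P, c) = (4 - (-2 + P))*5 = (4 + (2 - P))*5 = (6 - P)*5 = 30 - 5*P)
10 - 26/(36 + A(8, -2)) = 10 - 26/(36 + (30 - 5*8)) = 10 - 26/(36 + (30 - 40)) = 10 - 26/(36 - 10) = 10 - 26/26 = 10 + (1/26)*(-26) = 10 - 1 = 9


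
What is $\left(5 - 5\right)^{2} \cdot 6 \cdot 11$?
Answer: $0$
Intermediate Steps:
$\left(5 - 5\right)^{2} \cdot 6 \cdot 11 = 0^{2} \cdot 66 = 0 \cdot 66 = 0$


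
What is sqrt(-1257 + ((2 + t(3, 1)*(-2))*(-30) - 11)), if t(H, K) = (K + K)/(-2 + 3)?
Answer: 2*I*sqrt(302) ≈ 34.756*I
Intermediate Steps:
t(H, K) = 2*K (t(H, K) = (2*K)/1 = (2*K)*1 = 2*K)
sqrt(-1257 + ((2 + t(3, 1)*(-2))*(-30) - 11)) = sqrt(-1257 + ((2 + (2*1)*(-2))*(-30) - 11)) = sqrt(-1257 + ((2 + 2*(-2))*(-30) - 11)) = sqrt(-1257 + ((2 - 4)*(-30) - 11)) = sqrt(-1257 + (-2*(-30) - 11)) = sqrt(-1257 + (60 - 11)) = sqrt(-1257 + 49) = sqrt(-1208) = 2*I*sqrt(302)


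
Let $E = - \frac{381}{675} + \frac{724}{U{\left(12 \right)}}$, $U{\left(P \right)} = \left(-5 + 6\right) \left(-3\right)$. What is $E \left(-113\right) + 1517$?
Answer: $\frac{6491576}{225} \approx 28851.0$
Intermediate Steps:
$U{\left(P \right)} = -3$ ($U{\left(P \right)} = 1 \left(-3\right) = -3$)
$E = - \frac{54427}{225}$ ($E = - \frac{381}{675} + \frac{724}{-3} = \left(-381\right) \frac{1}{675} + 724 \left(- \frac{1}{3}\right) = - \frac{127}{225} - \frac{724}{3} = - \frac{54427}{225} \approx -241.9$)
$E \left(-113\right) + 1517 = \left(- \frac{54427}{225}\right) \left(-113\right) + 1517 = \frac{6150251}{225} + 1517 = \frac{6491576}{225}$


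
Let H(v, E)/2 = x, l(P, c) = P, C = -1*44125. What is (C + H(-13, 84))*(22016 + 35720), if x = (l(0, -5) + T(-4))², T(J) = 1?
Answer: -2547485528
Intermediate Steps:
C = -44125
x = 1 (x = (0 + 1)² = 1² = 1)
H(v, E) = 2 (H(v, E) = 2*1 = 2)
(C + H(-13, 84))*(22016 + 35720) = (-44125 + 2)*(22016 + 35720) = -44123*57736 = -2547485528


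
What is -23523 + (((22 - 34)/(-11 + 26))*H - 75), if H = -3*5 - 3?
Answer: -117918/5 ≈ -23584.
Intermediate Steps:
H = -18 (H = -15 - 3 = -18)
-23523 + (((22 - 34)/(-11 + 26))*H - 75) = -23523 + (((22 - 34)/(-11 + 26))*(-18) - 75) = -23523 + (-12/15*(-18) - 75) = -23523 + (-12*1/15*(-18) - 75) = -23523 + (-4/5*(-18) - 75) = -23523 + (72/5 - 75) = -23523 - 303/5 = -117918/5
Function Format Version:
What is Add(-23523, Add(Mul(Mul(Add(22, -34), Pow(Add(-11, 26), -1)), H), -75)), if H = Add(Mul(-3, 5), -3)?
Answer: Rational(-117918, 5) ≈ -23584.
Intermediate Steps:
H = -18 (H = Add(-15, -3) = -18)
Add(-23523, Add(Mul(Mul(Add(22, -34), Pow(Add(-11, 26), -1)), H), -75)) = Add(-23523, Add(Mul(Mul(Add(22, -34), Pow(Add(-11, 26), -1)), -18), -75)) = Add(-23523, Add(Mul(Mul(-12, Pow(15, -1)), -18), -75)) = Add(-23523, Add(Mul(Mul(-12, Rational(1, 15)), -18), -75)) = Add(-23523, Add(Mul(Rational(-4, 5), -18), -75)) = Add(-23523, Add(Rational(72, 5), -75)) = Add(-23523, Rational(-303, 5)) = Rational(-117918, 5)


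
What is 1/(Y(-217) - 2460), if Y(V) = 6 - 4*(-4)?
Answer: -1/2438 ≈ -0.00041017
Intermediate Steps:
Y(V) = 22 (Y(V) = 6 + 16 = 22)
1/(Y(-217) - 2460) = 1/(22 - 2460) = 1/(-2438) = -1/2438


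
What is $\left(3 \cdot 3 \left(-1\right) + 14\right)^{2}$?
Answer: $25$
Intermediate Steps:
$\left(3 \cdot 3 \left(-1\right) + 14\right)^{2} = \left(9 \left(-1\right) + 14\right)^{2} = \left(-9 + 14\right)^{2} = 5^{2} = 25$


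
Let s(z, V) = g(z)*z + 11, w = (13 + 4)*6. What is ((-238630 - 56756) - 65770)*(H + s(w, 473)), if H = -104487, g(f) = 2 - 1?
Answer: 37695296344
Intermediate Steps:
g(f) = 1
w = 102 (w = 17*6 = 102)
s(z, V) = 11 + z (s(z, V) = 1*z + 11 = z + 11 = 11 + z)
((-238630 - 56756) - 65770)*(H + s(w, 473)) = ((-238630 - 56756) - 65770)*(-104487 + (11 + 102)) = (-295386 - 65770)*(-104487 + 113) = -361156*(-104374) = 37695296344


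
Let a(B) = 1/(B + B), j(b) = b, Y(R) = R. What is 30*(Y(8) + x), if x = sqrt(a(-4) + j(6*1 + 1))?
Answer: 240 + 15*sqrt(110)/2 ≈ 318.66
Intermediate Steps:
a(B) = 1/(2*B)
x = sqrt(110)/4 (x = sqrt((1/2)/(-4) + (6*1 + 1)) = sqrt((1/2)*(-1/4) + (6 + 1)) = sqrt(-1/8 + 7) = sqrt(55/8) = sqrt(110)/4 ≈ 2.6220)
30*(Y(8) + x) = 30*(8 + sqrt(110)/4) = 240 + 15*sqrt(110)/2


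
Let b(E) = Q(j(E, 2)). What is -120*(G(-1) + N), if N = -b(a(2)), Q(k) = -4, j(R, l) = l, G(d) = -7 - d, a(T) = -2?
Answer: 240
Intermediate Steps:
b(E) = -4
N = 4 (N = -1*(-4) = 4)
-120*(G(-1) + N) = -120*((-7 - 1*(-1)) + 4) = -120*((-7 + 1) + 4) = -120*(-6 + 4) = -120*(-2) = 240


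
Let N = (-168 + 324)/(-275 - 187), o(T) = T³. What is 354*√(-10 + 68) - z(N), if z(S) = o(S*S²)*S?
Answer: -141167095653376/7326680472586200649 + 354*√58 ≈ 2696.0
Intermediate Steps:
N = -26/77 (N = 156/(-462) = 156*(-1/462) = -26/77 ≈ -0.33766)
z(S) = S¹⁰ (z(S) = (S*S²)³*S = (S³)³*S = S⁹*S = S¹⁰)
354*√(-10 + 68) - z(N) = 354*√(-10 + 68) - (-26/77)¹⁰ = 354*√58 - 1*141167095653376/7326680472586200649 = 354*√58 - 141167095653376/7326680472586200649 = -141167095653376/7326680472586200649 + 354*√58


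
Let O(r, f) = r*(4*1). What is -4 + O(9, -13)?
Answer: 32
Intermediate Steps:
O(r, f) = 4*r (O(r, f) = r*4 = 4*r)
-4 + O(9, -13) = -4 + 4*9 = -4 + 36 = 32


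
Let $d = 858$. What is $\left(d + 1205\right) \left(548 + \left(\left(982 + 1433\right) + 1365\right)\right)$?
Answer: $8928664$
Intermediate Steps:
$\left(d + 1205\right) \left(548 + \left(\left(982 + 1433\right) + 1365\right)\right) = \left(858 + 1205\right) \left(548 + \left(\left(982 + 1433\right) + 1365\right)\right) = 2063 \left(548 + \left(2415 + 1365\right)\right) = 2063 \left(548 + 3780\right) = 2063 \cdot 4328 = 8928664$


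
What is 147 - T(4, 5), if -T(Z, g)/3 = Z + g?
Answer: 174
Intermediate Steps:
T(Z, g) = -3*Z - 3*g (T(Z, g) = -3*(Z + g) = -3*Z - 3*g)
147 - T(4, 5) = 147 - (-3*4 - 3*5) = 147 - (-12 - 15) = 147 - 1*(-27) = 147 + 27 = 174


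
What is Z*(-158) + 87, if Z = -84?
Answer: 13359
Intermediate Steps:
Z*(-158) + 87 = -84*(-158) + 87 = 13272 + 87 = 13359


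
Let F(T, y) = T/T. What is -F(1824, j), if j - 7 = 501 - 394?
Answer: -1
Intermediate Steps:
j = 114 (j = 7 + (501 - 394) = 7 + 107 = 114)
F(T, y) = 1
-F(1824, j) = -1*1 = -1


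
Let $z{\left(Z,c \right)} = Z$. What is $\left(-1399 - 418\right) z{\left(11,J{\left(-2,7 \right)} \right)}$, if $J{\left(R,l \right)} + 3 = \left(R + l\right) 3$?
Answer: $-19987$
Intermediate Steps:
$J{\left(R,l \right)} = -3 + 3 R + 3 l$ ($J{\left(R,l \right)} = -3 + \left(R + l\right) 3 = -3 + \left(3 R + 3 l\right) = -3 + 3 R + 3 l$)
$\left(-1399 - 418\right) z{\left(11,J{\left(-2,7 \right)} \right)} = \left(-1399 - 418\right) 11 = \left(-1817\right) 11 = -19987$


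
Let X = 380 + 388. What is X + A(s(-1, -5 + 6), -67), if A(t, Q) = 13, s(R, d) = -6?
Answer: 781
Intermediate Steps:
X = 768
X + A(s(-1, -5 + 6), -67) = 768 + 13 = 781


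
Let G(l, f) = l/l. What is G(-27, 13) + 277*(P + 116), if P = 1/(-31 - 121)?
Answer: 4883939/152 ≈ 32131.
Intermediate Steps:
P = -1/152 (P = 1/(-152) = -1/152 ≈ -0.0065789)
G(l, f) = 1
G(-27, 13) + 277*(P + 116) = 1 + 277*(-1/152 + 116) = 1 + 277*(17631/152) = 1 + 4883787/152 = 4883939/152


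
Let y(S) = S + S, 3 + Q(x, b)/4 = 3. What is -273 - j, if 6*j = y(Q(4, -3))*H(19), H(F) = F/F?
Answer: -273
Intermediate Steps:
H(F) = 1
Q(x, b) = 0 (Q(x, b) = -12 + 4*3 = -12 + 12 = 0)
y(S) = 2*S
j = 0 (j = ((2*0)*1)/6 = (0*1)/6 = (1/6)*0 = 0)
-273 - j = -273 - 1*0 = -273 + 0 = -273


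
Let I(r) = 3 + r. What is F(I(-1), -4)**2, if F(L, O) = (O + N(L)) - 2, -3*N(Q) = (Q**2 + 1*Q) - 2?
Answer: 484/9 ≈ 53.778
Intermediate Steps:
N(Q) = 2/3 - Q/3 - Q**2/3 (N(Q) = -((Q**2 + 1*Q) - 2)/3 = -((Q**2 + Q) - 2)/3 = -((Q + Q**2) - 2)/3 = -(-2 + Q + Q**2)/3 = 2/3 - Q/3 - Q**2/3)
F(L, O) = -4/3 + O - L/3 - L**2/3 (F(L, O) = (O + (2/3 - L/3 - L**2/3)) - 2 = (2/3 + O - L/3 - L**2/3) - 2 = -4/3 + O - L/3 - L**2/3)
F(I(-1), -4)**2 = (-4/3 - 4 - (3 - 1)/3 - (3 - 1)**2/3)**2 = (-4/3 - 4 - 1/3*2 - 1/3*2**2)**2 = (-4/3 - 4 - 2/3 - 1/3*4)**2 = (-4/3 - 4 - 2/3 - 4/3)**2 = (-22/3)**2 = 484/9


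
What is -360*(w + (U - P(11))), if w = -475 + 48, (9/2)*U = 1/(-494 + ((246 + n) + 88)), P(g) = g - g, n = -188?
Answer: 13373660/87 ≈ 1.5372e+5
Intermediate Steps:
P(g) = 0
U = -1/1566 (U = 2/(9*(-494 + ((246 - 188) + 88))) = 2/(9*(-494 + (58 + 88))) = 2/(9*(-494 + 146)) = (2/9)/(-348) = (2/9)*(-1/348) = -1/1566 ≈ -0.00063857)
w = -427
-360*(w + (U - P(11))) = -360*(-427 + (-1/1566 - 1*0)) = -360*(-427 + (-1/1566 + 0)) = -360*(-427 - 1/1566) = -360*(-668683/1566) = 13373660/87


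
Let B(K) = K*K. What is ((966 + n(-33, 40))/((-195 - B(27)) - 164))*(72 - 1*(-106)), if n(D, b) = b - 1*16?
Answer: -44055/272 ≈ -161.97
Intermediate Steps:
n(D, b) = -16 + b (n(D, b) = b - 16 = -16 + b)
B(K) = K**2
((966 + n(-33, 40))/((-195 - B(27)) - 164))*(72 - 1*(-106)) = ((966 + (-16 + 40))/((-195 - 1*27**2) - 164))*(72 - 1*(-106)) = ((966 + 24)/((-195 - 1*729) - 164))*(72 + 106) = (990/((-195 - 729) - 164))*178 = (990/(-924 - 164))*178 = (990/(-1088))*178 = (990*(-1/1088))*178 = -495/544*178 = -44055/272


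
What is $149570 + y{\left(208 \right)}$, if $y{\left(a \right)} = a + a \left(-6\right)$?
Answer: $148530$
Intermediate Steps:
$y{\left(a \right)} = - 5 a$ ($y{\left(a \right)} = a - 6 a = - 5 a$)
$149570 + y{\left(208 \right)} = 149570 - 1040 = 148530$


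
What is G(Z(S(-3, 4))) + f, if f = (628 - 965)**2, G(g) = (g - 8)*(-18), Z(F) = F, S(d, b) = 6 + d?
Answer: 113659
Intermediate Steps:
G(g) = 144 - 18*g (G(g) = (-8 + g)*(-18) = 144 - 18*g)
f = 113569 (f = (-337)**2 = 113569)
G(Z(S(-3, 4))) + f = (144 - 18*(6 - 3)) + 113569 = (144 - 18*3) + 113569 = (144 - 54) + 113569 = 90 + 113569 = 113659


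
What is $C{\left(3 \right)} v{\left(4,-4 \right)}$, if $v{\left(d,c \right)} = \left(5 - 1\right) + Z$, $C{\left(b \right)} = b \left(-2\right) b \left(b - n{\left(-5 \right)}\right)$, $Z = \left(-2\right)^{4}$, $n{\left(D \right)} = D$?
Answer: $-2880$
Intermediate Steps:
$Z = 16$
$C{\left(b \right)} = - 2 b^{2} \left(5 + b\right)$ ($C{\left(b \right)} = b \left(-2\right) b \left(b - -5\right) = - 2 b b \left(b + 5\right) = - 2 b^{2} \left(5 + b\right)$)
$v{\left(d,c \right)} = 20$ ($v{\left(d,c \right)} = \left(5 - 1\right) + 16 = 4 + 16 = 20$)
$C{\left(3 \right)} v{\left(4,-4 \right)} = 2 \cdot 3^{2} \left(-5 - 3\right) 20 = 2 \cdot 9 \left(-5 - 3\right) 20 = 2 \cdot 9 \left(-8\right) 20 = \left(-144\right) 20 = -2880$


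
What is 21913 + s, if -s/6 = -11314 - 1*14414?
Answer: 176281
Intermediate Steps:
s = 154368 (s = -6*(-11314 - 1*14414) = -6*(-11314 - 14414) = -6*(-25728) = 154368)
21913 + s = 21913 + 154368 = 176281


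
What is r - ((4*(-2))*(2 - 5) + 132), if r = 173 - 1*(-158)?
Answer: 175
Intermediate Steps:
r = 331 (r = 173 + 158 = 331)
r - ((4*(-2))*(2 - 5) + 132) = 331 - ((4*(-2))*(2 - 5) + 132) = 331 - (-8*(-3) + 132) = 331 - (24 + 132) = 331 - 1*156 = 331 - 156 = 175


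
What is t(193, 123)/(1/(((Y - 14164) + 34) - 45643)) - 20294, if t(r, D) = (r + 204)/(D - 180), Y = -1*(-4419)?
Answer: 20818780/57 ≈ 3.6524e+5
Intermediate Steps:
Y = 4419
t(r, D) = (204 + r)/(-180 + D)
t(193, 123)/(1/(((Y - 14164) + 34) - 45643)) - 20294 = ((204 + 193)/(-180 + 123))/(1/(((4419 - 14164) + 34) - 45643)) - 20294 = (397/(-57))/(1/((-9745 + 34) - 45643)) - 20294 = (-1/57*397)/(1/(-9711 - 45643)) - 20294 = -397/(57*(1/(-55354))) - 20294 = -397/(57*(-1/55354)) - 20294 = -397/57*(-55354) - 20294 = 21975538/57 - 20294 = 20818780/57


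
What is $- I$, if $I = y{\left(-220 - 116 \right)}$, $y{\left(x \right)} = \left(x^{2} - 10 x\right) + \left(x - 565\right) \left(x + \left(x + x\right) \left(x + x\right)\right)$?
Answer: $406458192$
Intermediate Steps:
$y{\left(x \right)} = x^{2} - 10 x + \left(-565 + x\right) \left(x + 4 x^{2}\right)$ ($y{\left(x \right)} = \left(x^{2} - 10 x\right) + \left(-565 + x\right) \left(x + 2 x 2 x\right) = \left(x^{2} - 10 x\right) + \left(-565 + x\right) \left(x + 4 x^{2}\right) = x^{2} - 10 x + \left(-565 + x\right) \left(x + 4 x^{2}\right)$)
$I = -406458192$ ($I = \left(-220 - 116\right) \left(-575 - 2258 \left(-220 - 116\right) + 4 \left(-220 - 116\right)^{2}\right) = - 336 \left(-575 - -758688 + 4 \left(-336\right)^{2}\right) = - 336 \left(-575 + 758688 + 4 \cdot 112896\right) = - 336 \left(-575 + 758688 + 451584\right) = \left(-336\right) 1209697 = -406458192$)
$- I = \left(-1\right) \left(-406458192\right) = 406458192$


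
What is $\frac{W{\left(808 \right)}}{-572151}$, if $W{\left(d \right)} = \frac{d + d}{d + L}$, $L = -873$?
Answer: $\frac{1616}{37189815} \approx 4.3453 \cdot 10^{-5}$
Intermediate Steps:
$W{\left(d \right)} = \frac{2 d}{-873 + d}$ ($W{\left(d \right)} = \frac{d + d}{d - 873} = \frac{2 d}{-873 + d}$)
$\frac{W{\left(808 \right)}}{-572151} = \frac{2 \cdot 808 \frac{1}{-873 + 808}}{-572151} = 2 \cdot 808 \frac{1}{-65} \left(- \frac{1}{572151}\right) = 2 \cdot 808 \left(- \frac{1}{65}\right) \left(- \frac{1}{572151}\right) = \left(- \frac{1616}{65}\right) \left(- \frac{1}{572151}\right) = \frac{1616}{37189815}$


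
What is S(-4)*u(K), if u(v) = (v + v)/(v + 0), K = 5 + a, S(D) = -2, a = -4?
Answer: -4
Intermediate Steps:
K = 1 (K = 5 - 4 = 1)
u(v) = 2 (u(v) = (2*v)/v = 2)
S(-4)*u(K) = -2*2 = -4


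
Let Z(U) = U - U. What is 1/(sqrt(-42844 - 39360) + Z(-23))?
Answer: -I*sqrt(20551)/41102 ≈ -0.0034878*I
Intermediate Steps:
Z(U) = 0
1/(sqrt(-42844 - 39360) + Z(-23)) = 1/(sqrt(-42844 - 39360) + 0) = 1/(sqrt(-82204) + 0) = 1/(2*I*sqrt(20551) + 0) = 1/(2*I*sqrt(20551)) = -I*sqrt(20551)/41102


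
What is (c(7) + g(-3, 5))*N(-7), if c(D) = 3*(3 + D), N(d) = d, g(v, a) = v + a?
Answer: -224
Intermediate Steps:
g(v, a) = a + v
c(D) = 9 + 3*D
(c(7) + g(-3, 5))*N(-7) = ((9 + 3*7) + (5 - 3))*(-7) = ((9 + 21) + 2)*(-7) = (30 + 2)*(-7) = 32*(-7) = -224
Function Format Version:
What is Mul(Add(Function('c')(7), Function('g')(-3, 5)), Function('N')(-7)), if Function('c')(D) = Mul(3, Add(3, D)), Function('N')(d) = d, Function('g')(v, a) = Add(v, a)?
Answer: -224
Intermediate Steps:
Function('g')(v, a) = Add(a, v)
Function('c')(D) = Add(9, Mul(3, D))
Mul(Add(Function('c')(7), Function('g')(-3, 5)), Function('N')(-7)) = Mul(Add(Add(9, Mul(3, 7)), Add(5, -3)), -7) = Mul(Add(Add(9, 21), 2), -7) = Mul(Add(30, 2), -7) = Mul(32, -7) = -224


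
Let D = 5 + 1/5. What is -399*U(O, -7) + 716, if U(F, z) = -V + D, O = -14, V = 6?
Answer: 5176/5 ≈ 1035.2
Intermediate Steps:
D = 26/5 (D = 5 + 1*(⅕) = 5 + ⅕ = 26/5 ≈ 5.2000)
U(F, z) = -⅘ (U(F, z) = -1*6 + 26/5 = -6 + 26/5 = -⅘)
-399*U(O, -7) + 716 = -399*(-⅘) + 716 = 1596/5 + 716 = 5176/5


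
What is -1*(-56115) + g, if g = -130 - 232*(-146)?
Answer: 89857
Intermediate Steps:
g = 33742 (g = -130 + 33872 = 33742)
-1*(-56115) + g = -1*(-56115) + 33742 = 56115 + 33742 = 89857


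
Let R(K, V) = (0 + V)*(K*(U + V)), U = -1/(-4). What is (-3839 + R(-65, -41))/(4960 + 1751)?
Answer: -149917/8948 ≈ -16.754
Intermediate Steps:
U = 1/4 (U = -1*(-1/4) = 1/4 ≈ 0.25000)
R(K, V) = K*V*(1/4 + V) (R(K, V) = (0 + V)*(K*(1/4 + V)) = V*(K*(1/4 + V)) = K*V*(1/4 + V))
(-3839 + R(-65, -41))/(4960 + 1751) = (-3839 + (1/4)*(-65)*(-41)*(1 + 4*(-41)))/(4960 + 1751) = (-3839 + (1/4)*(-65)*(-41)*(1 - 164))/6711 = (-3839 + (1/4)*(-65)*(-41)*(-163))*(1/6711) = (-3839 - 434395/4)*(1/6711) = -449751/4*1/6711 = -149917/8948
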